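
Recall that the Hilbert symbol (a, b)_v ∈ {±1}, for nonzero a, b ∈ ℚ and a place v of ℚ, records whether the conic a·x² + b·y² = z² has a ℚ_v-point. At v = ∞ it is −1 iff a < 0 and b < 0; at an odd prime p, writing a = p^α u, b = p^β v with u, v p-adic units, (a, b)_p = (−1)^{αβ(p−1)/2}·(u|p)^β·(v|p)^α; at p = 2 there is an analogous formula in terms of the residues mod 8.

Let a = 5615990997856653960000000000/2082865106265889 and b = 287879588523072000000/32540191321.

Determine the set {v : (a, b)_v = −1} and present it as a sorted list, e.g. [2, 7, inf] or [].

[3, 13]

Mod squares: a ≡ 741, b ≡ 57. Check v ∈ {∞, 2, 3, 5, 7, 11, 13, 19, 23, 31}.
v=7: a=7^12·(≡6), b=7^8·(≡4) mod 7; (6|7)=-1, (4|7)=+1; (−1)^{12·8·3}·(-1)^8·(+1)^12 = +1.
v=11: a=11^-4·(≡1), b=11^-2·(≡10) mod 11; (1|11)=+1, (10|11)=-1; (−1)^{-4·-2·5}·(+1)^-2·(-1)^-4 = +1.
v=3: a=3^5·(≡1), b=3^5·(≡1) mod 3; (1|3)=+1, (1|3)=+1; (−1)^{5·5·1}·(+1)^5·(+1)^5 = -1.
v=19: a=19^1·(≡1), b=19^1·(≡14) mod 19; (1|19)=+1, (14|19)=-1; (−1)^{1·1·9}·(+1)^1·(-1)^1 = +1.
v=13: a=13^3·(≡5), b=13^2·(≡7) mod 13; (5|13)=-1, (7|13)=-1; (−1)^{3·2·6}·(-1)^2·(-1)^3 = -1.
v=2: v_2(a)=12, v_2(b)=12; units ≡ 5, 1 (mod 8); ε·ε+αω+βω = 0·0+12·0+12·1 ≡ 0  ⇒  (a,b)_2 = +1.
v=∞: 741 > 0 and 57 > 0  ⇒  (a,b)_∞ = +1.
v=23: a=23^-6·(≡14), b=23^-4·(≡22) mod 23; (14|23)=-1, (22|23)=-1; (−1)^{-6·-4·11}·(-1)^-4·(-1)^-6 = +1.
v=31: a=31^-2·(≡8), b=31^-2·(≡21) mod 31; (8|31)=+1, (21|31)=-1; (−1)^{-2·-2·15}·(+1)^-2·(-1)^-2 = +1.
v=5: a=5^10·(≡1), b=5^6·(≡3) mod 5; (1|5)=+1, (3|5)=-1; (−1)^{10·6·2}·(+1)^6·(-1)^10 = +1.
(741, 57 / ℚ) ramifies at {3, 13}: a division algebra.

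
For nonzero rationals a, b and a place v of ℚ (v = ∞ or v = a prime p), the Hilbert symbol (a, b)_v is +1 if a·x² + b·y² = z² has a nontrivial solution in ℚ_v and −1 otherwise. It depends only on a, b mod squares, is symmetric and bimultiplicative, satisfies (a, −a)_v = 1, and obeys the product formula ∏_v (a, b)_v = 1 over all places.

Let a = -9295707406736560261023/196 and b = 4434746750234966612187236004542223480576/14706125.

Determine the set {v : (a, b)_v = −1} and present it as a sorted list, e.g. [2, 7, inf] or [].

Mod squares: a ≡ -703, b ≡ 1328195. Check v ∈ {∞, 2, 3, 5, 7, 11, 13, 19, 31, 37, 41}.
v=∞: -703 < 0 and 1328195 > 0  ⇒  (a,b)_∞ = +1.
v=19: a=19^3·(≡17), b=19^5·(≡4) mod 19; (17|19)=+1, (4|19)=+1; (−1)^{3·5·9}·(+1)^5·(+1)^3 = -1.
v=7: a=7^-2·(≡4), b=7^-6·(≡1) mod 7; (4|7)=+1, (1|7)=+1; (−1)^{-2·-6·3}·(+1)^-6·(+1)^-2 = +1.
v=31: a=31^2·(≡10), b=31^3·(≡12) mod 31; (10|31)=+1, (12|31)=-1; (−1)^{2·3·15}·(+1)^3·(-1)^2 = +1.
v=11: a=11^2·(≡9), b=11^3·(≡1) mod 11; (9|11)=+1, (1|11)=+1; (−1)^{2·3·5}·(+1)^3·(+1)^2 = +1.
v=3: a=3^8·(≡2), b=3^18·(≡2) mod 3; (2|3)=-1, (2|3)=-1; (−1)^{8·18·1}·(-1)^18·(-1)^8 = +1.
v=13: a=13^4·(≡10), b=13^6·(≡6) mod 13; (10|13)=+1, (6|13)=-1; (−1)^{4·6·6}·(+1)^6·(-1)^4 = +1.
v=41: a=41^2·(≡3), b=41^3·(≡39) mod 41; (3|41)=-1, (39|41)=+1; (−1)^{2·3·20}·(-1)^3·(+1)^2 = -1.
v=5: a=5^0·(≡2), b=5^-3·(≡4) mod 5; (2|5)=-1, (4|5)=+1; (−1)^{0·-3·2}·(-1)^-3·(+1)^0 = -1.
v=37: a=37^1·(≡22), b=37^2·(≡8) mod 37; (22|37)=-1, (8|37)=-1; (−1)^{1·2·18}·(-1)^2·(-1)^1 = -1.
v=2: v_2(a)=-2, v_2(b)=8; units ≡ 1, 3 (mod 8); ε·ε+αω+βω = 0·1+-2·1+8·0 ≡ 0  ⇒  (a,b)_2 = +1.
|Ram(-703, 1328195)| = 4, even; anisotropic at {5, 19, 37, 41}.

[5, 19, 37, 41]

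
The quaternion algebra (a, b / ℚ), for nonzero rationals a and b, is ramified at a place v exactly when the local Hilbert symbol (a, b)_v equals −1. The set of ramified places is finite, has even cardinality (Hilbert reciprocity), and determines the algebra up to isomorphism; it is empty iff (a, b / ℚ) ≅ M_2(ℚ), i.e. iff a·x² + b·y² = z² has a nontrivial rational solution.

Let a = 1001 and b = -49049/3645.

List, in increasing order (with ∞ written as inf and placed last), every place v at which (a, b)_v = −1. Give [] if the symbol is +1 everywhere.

(a, b) ≡ (1001, -5005) mod (ℚ^×)²; places V = {2, 3, 5, 7, 11, 13, ∞}.
(a,b)_2: α=0, β=0; u≡1, v≡3 (mod 8); ε(u)ε(v)=0·1, αω(v)=0·1, βω(u)=0·0; sum ≡ 0  ⇒  +1.
(a,b)_3: α=0, u≡2; β=-6, v≡2 (mod 3); (2|3)=-1, (2|3)=-1; sign (−1)^0·-1^-6·-1^0 = +1.
(a,b)_13: α=1, u≡12; β=1, v≡2 (mod 13); (12|13)=+1, (2|13)=-1; sign (−1)^0·+1^1·-1^1 = -1.
(a,b)_∞: sgn(1001)=+, sgn(-5005)=−, so +1.
(a,b)_7: α=1, u≡3; β=3, v≡5 (mod 7); (3|7)=-1, (5|7)=-1; sign (−1)^1·-1^3·-1^1 = -1.
(a,b)_5: α=0, u≡1; β=-1, v≡4 (mod 5); (1|5)=+1, (4|5)=+1; sign (−1)^0·+1^-1·+1^0 = +1.
(a,b)_11: α=1, u≡3; β=1, v≡10 (mod 11); (3|11)=+1, (10|11)=-1; sign (−1)^1·+1^1·-1^1 = +1.
(1001, -5005 / ℚ) ramifies at {7, 13}: a division algebra.

[7, 13]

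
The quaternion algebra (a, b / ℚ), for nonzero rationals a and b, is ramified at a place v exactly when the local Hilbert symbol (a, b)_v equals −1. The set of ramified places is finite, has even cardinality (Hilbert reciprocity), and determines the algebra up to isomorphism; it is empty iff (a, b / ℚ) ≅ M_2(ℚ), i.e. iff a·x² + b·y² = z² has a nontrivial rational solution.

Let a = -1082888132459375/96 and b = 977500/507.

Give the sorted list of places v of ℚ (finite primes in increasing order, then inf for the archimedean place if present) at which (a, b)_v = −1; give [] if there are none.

Mod squares: a ≡ -235290, b ≡ 1173. Check v ∈ {∞, 2, 3, 5, 11, 13, 17, 23, 31}.
v=31: a=31^1·(≡16), b=31^0·(≡12) mod 31; (16|31)=+1, (12|31)=-1; (−1)^{1·0·15}·(+1)^0·(-1)^1 = -1.
v=23: a=23^3·(≡22), b=23^1·(≡19) mod 23; (22|23)=-1, (19|23)=-1; (−1)^{3·1·11}·(-1)^1·(-1)^3 = -1.
v=11: a=11^1·(≡5), b=11^0·(≡7) mod 11; (5|11)=+1, (7|11)=-1; (−1)^{1·0·5}·(+1)^0·(-1)^1 = -1.
v=∞: -235290 < 0 and 1173 > 0  ⇒  (a,b)_∞ = +1.
v=13: a=13^0·(≡1), b=13^-2·(≡10) mod 13; (1|13)=+1, (10|13)=+1; (−1)^{0·-2·6}·(+1)^-2·(+1)^0 = +1.
v=2: v_2(a)=-5, v_2(b)=2; units ≡ 3, 5 (mod 8); ε·ε+αω+βω = 1·0+-5·1+2·1 ≡ 1  ⇒  (a,b)_2 = -1.
v=3: a=3^-1·(≡2), b=3^-1·(≡1) mod 3; (2|3)=-1, (1|3)=+1; (−1)^{-1·-1·1}·(-1)^-1·(+1)^-1 = +1.
v=17: a=17^4·(≡11), b=17^1·(≡15) mod 17; (11|17)=-1, (15|17)=+1; (−1)^{4·1·8}·(-1)^1·(+1)^4 = -1.
v=5: a=5^5·(≡3), b=5^4·(≡2) mod 5; (3|5)=-1, (2|5)=-1; (−1)^{5·4·2}·(-1)^4·(-1)^5 = -1.
(-235290, 1173 / ℚ) ramifies at {2, 5, 11, 17, 23, 31}: a division algebra.

[2, 5, 11, 17, 23, 31]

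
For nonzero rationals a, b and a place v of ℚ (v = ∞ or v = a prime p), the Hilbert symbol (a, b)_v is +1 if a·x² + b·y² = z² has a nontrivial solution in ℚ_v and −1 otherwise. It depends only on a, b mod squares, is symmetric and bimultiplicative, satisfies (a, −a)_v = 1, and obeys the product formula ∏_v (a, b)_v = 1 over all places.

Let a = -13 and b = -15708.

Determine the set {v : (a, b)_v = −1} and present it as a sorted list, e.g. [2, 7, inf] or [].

[3, inf]

Mod squares: a ≡ -13, b ≡ -3927. Check v ∈ {∞, 2, 3, 7, 11, 13, 17}.
v=2: v_2(a)=0, v_2(b)=2; units ≡ 3, 1 (mod 8); ε·ε+αω+βω = 1·0+0·0+2·1 ≡ 0  ⇒  (a,b)_2 = +1.
v=17: a=17^0·(≡4), b=17^1·(≡11) mod 17; (4|17)=+1, (11|17)=-1; (−1)^{0·1·8}·(+1)^1·(-1)^0 = +1.
v=11: a=11^0·(≡9), b=11^1·(≡2) mod 11; (9|11)=+1, (2|11)=-1; (−1)^{0·1·5}·(+1)^1·(-1)^0 = +1.
v=∞: -13 < 0 and -3927 < 0  ⇒  (a,b)_∞ = -1.
v=7: a=7^0·(≡1), b=7^1·(≡3) mod 7; (1|7)=+1, (3|7)=-1; (−1)^{0·1·3}·(+1)^1·(-1)^0 = +1.
v=13: a=13^1·(≡12), b=13^0·(≡9) mod 13; (12|13)=+1, (9|13)=+1; (−1)^{1·0·6}·(+1)^0·(+1)^1 = +1.
v=3: a=3^0·(≡2), b=3^1·(≡2) mod 3; (2|3)=-1, (2|3)=-1; (−1)^{0·1·1}·(-1)^1·(-1)^0 = -1.
(-13, -3927 / ℚ) ramifies at {3, ∞}: a division algebra.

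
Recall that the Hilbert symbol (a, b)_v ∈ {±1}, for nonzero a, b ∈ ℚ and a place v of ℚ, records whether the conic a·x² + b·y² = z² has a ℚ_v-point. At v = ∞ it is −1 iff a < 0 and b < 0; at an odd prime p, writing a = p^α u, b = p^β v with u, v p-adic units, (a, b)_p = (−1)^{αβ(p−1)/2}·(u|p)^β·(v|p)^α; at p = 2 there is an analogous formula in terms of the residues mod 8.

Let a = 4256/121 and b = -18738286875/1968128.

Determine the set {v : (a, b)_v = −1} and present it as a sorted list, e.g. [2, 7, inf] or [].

Mod squares: a ≡ 266, b ≡ -6118. Check v ∈ {∞, 2, 3, 5, 7, 11, 19, 23, 31}.
v=11: a=11^-2·(≡10), b=11^2·(≡1) mod 11; (10|11)=-1, (1|11)=+1; (−1)^{-2·2·5}·(-1)^2·(+1)^-2 = +1.
v=19: a=19^1·(≡13), b=19^1·(≡9) mod 19; (13|19)=-1, (9|19)=+1; (−1)^{1·1·9}·(-1)^1·(+1)^1 = +1.
v=31: a=31^0·(≡28), b=31^-2·(≡1) mod 31; (28|31)=+1, (1|31)=+1; (−1)^{0·-2·15}·(+1)^-2·(+1)^0 = +1.
v=7: a=7^1·(≡3), b=7^1·(≡1) mod 7; (3|7)=-1, (1|7)=+1; (−1)^{1·1·3}·(-1)^1·(+1)^1 = +1.
v=∞: 266 > 0 and -6118 < 0  ⇒  (a,b)_∞ = +1.
v=3: a=3^0·(≡2), b=3^4·(≡2) mod 3; (2|3)=-1, (2|3)=-1; (−1)^{0·4·1}·(-1)^4·(-1)^0 = +1.
v=5: a=5^0·(≡1), b=5^4·(≡2) mod 5; (1|5)=+1, (2|5)=-1; (−1)^{0·4·2}·(+1)^4·(-1)^0 = +1.
v=23: a=23^0·(≡4), b=23^1·(≡11) mod 23; (4|23)=+1, (11|23)=-1; (−1)^{0·1·11}·(+1)^1·(-1)^0 = +1.
v=2: v_2(a)=5, v_2(b)=-11; units ≡ 5, 5 (mod 8); ε·ε+αω+βω = 0·0+5·1+-11·1 ≡ 0  ⇒  (a,b)_2 = +1.
Ram(a, b) = ∅: the form 266·x² + -6118·y² − z² is isotropic over every ℚ_v, so by Hasse–Minkowski it is isotropic over ℚ.

[]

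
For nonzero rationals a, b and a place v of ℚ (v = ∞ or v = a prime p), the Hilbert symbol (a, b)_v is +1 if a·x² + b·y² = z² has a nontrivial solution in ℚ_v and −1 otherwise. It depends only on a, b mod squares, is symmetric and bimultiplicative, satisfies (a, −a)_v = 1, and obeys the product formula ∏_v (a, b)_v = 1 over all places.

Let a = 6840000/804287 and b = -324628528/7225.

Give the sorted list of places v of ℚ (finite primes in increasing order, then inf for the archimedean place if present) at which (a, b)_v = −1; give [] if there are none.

[19, 31]

Mod squares: a ≡ 437, b ≡ -1147. Check v ∈ {∞, 2, 3, 5, 7, 11, 17, 19, 23, 31, 37}.
v=7: a=7^0·(≡6), b=7^2·(≡1) mod 7; (6|7)=-1, (1|7)=+1; (−1)^{0·2·3}·(-1)^2·(+1)^0 = +1.
v=19: a=19^1·(≡6), b=19^2·(≡12) mod 19; (6|19)=+1, (12|19)=-1; (−1)^{1·2·9}·(+1)^2·(-1)^1 = -1.
v=5: a=5^4·(≡2), b=5^-2·(≡3) mod 5; (2|5)=-1, (3|5)=-1; (−1)^{4·-2·2}·(-1)^-2·(-1)^4 = +1.
v=37: a=37^0·(≡10), b=37^1·(≡14) mod 37; (10|37)=+1, (14|37)=-1; (−1)^{0·1·18}·(+1)^1·(-1)^0 = +1.
v=∞: 437 > 0 and -1147 < 0  ⇒  (a,b)_∞ = +1.
v=31: a=31^0·(≡11), b=31^1·(≡18) mod 31; (11|31)=-1, (18|31)=+1; (−1)^{0·1·15}·(-1)^1·(+1)^0 = -1.
v=3: a=3^2·(≡2), b=3^0·(≡2) mod 3; (2|3)=-1, (2|3)=-1; (−1)^{2·0·1}·(-1)^0·(-1)^2 = +1.
v=17: a=17^-2·(≡7), b=17^-2·(≡9) mod 17; (7|17)=-1, (9|17)=+1; (−1)^{-2·-2·8}·(-1)^-2·(+1)^-2 = +1.
v=11: a=11^-2·(≡8), b=11^0·(≡2) mod 11; (8|11)=-1, (2|11)=-1; (−1)^{-2·0·5}·(-1)^0·(-1)^-2 = +1.
v=23: a=23^-1·(≡11), b=23^0·(≡9) mod 23; (11|23)=-1, (9|23)=+1; (−1)^{-1·0·11}·(-1)^0·(+1)^-1 = +1.
v=2: v_2(a)=6, v_2(b)=4; units ≡ 5, 5 (mod 8); ε·ε+αω+βω = 0·0+6·1+4·1 ≡ 0  ⇒  (a,b)_2 = +1.
|Ram(437, -1147)| = 2, even; anisotropic at {19, 31}.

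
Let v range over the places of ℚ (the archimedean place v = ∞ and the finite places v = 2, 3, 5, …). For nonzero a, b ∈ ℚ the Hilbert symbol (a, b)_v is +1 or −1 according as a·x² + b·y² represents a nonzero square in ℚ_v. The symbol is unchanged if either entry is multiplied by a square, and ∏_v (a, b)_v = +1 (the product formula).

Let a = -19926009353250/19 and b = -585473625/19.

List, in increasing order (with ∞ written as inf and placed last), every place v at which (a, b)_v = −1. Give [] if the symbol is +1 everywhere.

Mod squares: a ≡ -397670, b ≡ -408595. Check v ∈ {∞, 2, 3, 5, 7, 11, 13, 17, 19, 23}.
v=11: a=11^4·(≡7), b=11^3·(≡6) mod 11; (7|11)=-1, (6|11)=-1; (−1)^{4·3·5}·(-1)^3·(-1)^4 = -1.
v=∞: -397670 < 0 and -408595 < 0  ⇒  (a,b)_∞ = -1.
v=23: a=23^1·(≡8), b=23^1·(≡14) mod 23; (8|23)=+1, (14|23)=-1; (−1)^{1·1·11}·(+1)^1·(-1)^1 = +1.
v=3: a=3^2·(≡1), b=3^2·(≡2) mod 3; (1|3)=+1, (2|3)=-1; (−1)^{2·2·1}·(+1)^2·(-1)^2 = +1.
v=17: a=17^2·(≡10), b=17^1·(≡6) mod 17; (10|17)=-1, (6|17)=-1; (−1)^{2·1·8}·(-1)^1·(-1)^2 = -1.
v=19: a=19^-1·(≡8), b=19^-1·(≡13) mod 19; (8|19)=-1, (13|19)=-1; (−1)^{-1·-1·9}·(-1)^-1·(-1)^-1 = -1.
v=2: v_2(a)=1, v_2(b)=0; units ≡ 5, 5 (mod 8); ε·ε+αω+βω = 0·0+1·1+0·1 ≡ 1  ⇒  (a,b)_2 = -1.
v=13: a=13^1·(≡12), b=13^0·(≡5) mod 13; (12|13)=+1, (5|13)=-1; (−1)^{1·0·6}·(+1)^0·(-1)^1 = -1.
v=7: a=7^1·(≡4), b=7^0·(≡1) mod 7; (4|7)=+1, (1|7)=+1; (−1)^{1·0·3}·(+1)^0·(+1)^1 = +1.
v=5: a=5^3·(≡1), b=5^3·(≡4) mod 5; (1|5)=+1, (4|5)=+1; (−1)^{3·3·2}·(+1)^3·(+1)^3 = +1.
Ram(-397670, -408595) = {2, 11, 13, 17, 19, ∞}; no ℚ_2-point on the conic.

[2, 11, 13, 17, 19, inf]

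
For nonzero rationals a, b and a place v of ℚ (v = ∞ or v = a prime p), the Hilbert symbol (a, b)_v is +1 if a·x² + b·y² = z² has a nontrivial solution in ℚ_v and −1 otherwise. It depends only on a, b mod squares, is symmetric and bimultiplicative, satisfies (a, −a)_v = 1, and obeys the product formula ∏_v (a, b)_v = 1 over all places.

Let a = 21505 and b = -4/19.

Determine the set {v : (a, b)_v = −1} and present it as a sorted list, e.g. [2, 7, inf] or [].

Mod squares: a ≡ 21505, b ≡ -19. Check v ∈ {∞, 2, 5, 11, 17, 19, 23}.
v=17: a=17^1·(≡7), b=17^0·(≡15) mod 17; (7|17)=-1, (15|17)=+1; (−1)^{1·0·8}·(-1)^0·(+1)^1 = +1.
v=23: a=23^1·(≡15), b=23^0·(≡1) mod 23; (15|23)=-1, (1|23)=+1; (−1)^{1·0·11}·(-1)^0·(+1)^1 = +1.
v=19: a=19^0·(≡16), b=19^-1·(≡15) mod 19; (16|19)=+1, (15|19)=-1; (−1)^{0·-1·9}·(+1)^-1·(-1)^0 = +1.
v=11: a=11^1·(≡8), b=11^0·(≡5) mod 11; (8|11)=-1, (5|11)=+1; (−1)^{1·0·5}·(-1)^0·(+1)^1 = +1.
v=2: v_2(a)=0, v_2(b)=2; units ≡ 1, 5 (mod 8); ε·ε+αω+βω = 0·0+0·1+2·0 ≡ 0  ⇒  (a,b)_2 = +1.
v=∞: 21505 > 0 and -19 < 0  ⇒  (a,b)_∞ = +1.
v=5: a=5^1·(≡1), b=5^0·(≡4) mod 5; (1|5)=+1, (4|5)=+1; (−1)^{1·0·2}·(+1)^0·(+1)^1 = +1.
Ram(a, b) = ∅: the form 21505·x² + -19·y² − z² is isotropic over every ℚ_v, so by Hasse–Minkowski it is isotropic over ℚ.

[]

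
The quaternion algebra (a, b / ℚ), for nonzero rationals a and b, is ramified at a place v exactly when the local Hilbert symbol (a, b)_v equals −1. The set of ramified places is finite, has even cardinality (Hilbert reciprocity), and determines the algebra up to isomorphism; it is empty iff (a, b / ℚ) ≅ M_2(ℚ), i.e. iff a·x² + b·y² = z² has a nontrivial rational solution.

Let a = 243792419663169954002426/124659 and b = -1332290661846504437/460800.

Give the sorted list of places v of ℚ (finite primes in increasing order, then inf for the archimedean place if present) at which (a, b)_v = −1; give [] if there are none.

Mod squares: a ≡ 3260894, b ≡ -20746. Check v ∈ {∞, 2, 3, 5, 7, 11, 13, 19, 23, 37, 41, 47}.
v=3: a=3^-8·(≡2), b=3^-2·(≡2) mod 3; (2|3)=-1, (2|3)=-1; (−1)^{-8·-2·1}·(-1)^-2·(-1)^-8 = +1.
v=47: a=47^4·(≡16), b=47^2·(≡6) mod 47; (16|47)=+1, (6|47)=+1; (−1)^{4·2·23}·(+1)^2·(+1)^4 = +1.
v=37: a=37^0·(≡7), b=37^2·(≡30) mod 37; (7|37)=+1, (30|37)=+1; (−1)^{0·2·18}·(+1)^2·(+1)^0 = +1.
v=41: a=41^1·(≡38), b=41^1·(≡26) mod 41; (38|41)=-1, (26|41)=-1; (−1)^{1·1·20}·(-1)^1·(-1)^1 = +1.
v=19: a=19^-1·(≡3), b=19^2·(≡2) mod 19; (3|19)=-1, (2|19)=-1; (−1)^{-1·2·9}·(-1)^2·(-1)^-1 = -1.
v=23: a=23^1·(≡3), b=23^1·(≡16) mod 23; (3|23)=+1, (16|23)=+1; (−1)^{1·1·11}·(+1)^1·(+1)^1 = -1.
v=7: a=7^7·(≡6), b=7^6·(≡2) mod 7; (6|7)=-1, (2|7)=+1; (−1)^{7·6·3}·(-1)^6·(+1)^7 = +1.
v=11: a=11^4·(≡2), b=11^1·(≡2) mod 11; (2|11)=-1, (2|11)=-1; (−1)^{4·1·5}·(-1)^1·(-1)^4 = -1.
v=2: v_2(a)=1, v_2(b)=-11; units ≡ 7, 3 (mod 8); ε·ε+αω+βω = 1·1+1·1+-11·0 ≡ 0  ⇒  (a,b)_2 = +1.
v=∞: 3260894 > 0 and -20746 < 0  ⇒  (a,b)_∞ = +1.
v=13: a=13^3·(≡9), b=13^0·(≡7) mod 13; (9|13)=+1, (7|13)=-1; (−1)^{3·0·6}·(+1)^0·(-1)^3 = -1.
v=5: a=5^0·(≡4), b=5^-2·(≡4) mod 5; (4|5)=+1, (4|5)=+1; (−1)^{0·-2·2}·(+1)^-2·(+1)^0 = +1.
|Ram(3260894, -20746)| = 4, even; anisotropic at {11, 13, 19, 23}.

[11, 13, 19, 23]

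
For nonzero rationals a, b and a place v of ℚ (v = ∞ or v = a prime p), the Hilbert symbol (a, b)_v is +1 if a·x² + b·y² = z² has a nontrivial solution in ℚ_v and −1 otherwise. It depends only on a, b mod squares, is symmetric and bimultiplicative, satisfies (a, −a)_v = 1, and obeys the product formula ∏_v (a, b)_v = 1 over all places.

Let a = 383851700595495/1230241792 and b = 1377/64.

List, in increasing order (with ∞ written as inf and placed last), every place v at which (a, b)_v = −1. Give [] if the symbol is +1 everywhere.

(a, b) ≡ (3315, 17) mod (ℚ^×)²; places V = {2, 3, 5, 11, 13, 17, 19, ∞}.
(a,b)_2: α=-18, β=-6; u≡3, v≡1 (mod 8); ε(u)ε(v)=1·0, αω(v)=-18·0, βω(u)=-6·1; sum ≡ 0  ⇒  +1.
(a,b)_19: α=-2, u≡5; β=0, v≡4 (mod 19); (5|19)=+1, (4|19)=+1; sign (−1)^0·+1^0·+1^-2 = +1.
(a,b)_∞: sgn(3315)=+, sgn(17)=+, so +1.
(a,b)_3: α=17, u≡1; β=4, v≡2 (mod 3); (1|3)=+1, (2|3)=-1; sign (−1)^0·+1^4·-1^17 = -1.
(a,b)_11: α=2, u≡4; β=0, v≡10 (mod 11); (4|11)=+1, (10|11)=-1; sign (−1)^0·+1^0·-1^2 = +1.
(a,b)_5: α=1, u≡2; β=0, v≡3 (mod 5); (2|5)=-1, (3|5)=-1; sign (−1)^0·-1^0·-1^1 = -1.
(a,b)_17: α=3, u≡16; β=1, v≡1 (mod 17); (16|17)=+1, (1|17)=+1; sign (−1)^0·+1^1·+1^3 = +1.
(a,b)_13: α=-1, u≡5; β=0, v≡1 (mod 13); (5|13)=-1, (1|13)=+1; sign (−1)^0·-1^0·+1^-1 = +1.
|Ram(3315, 17)| = 2, even; anisotropic at {3, 5}.

[3, 5]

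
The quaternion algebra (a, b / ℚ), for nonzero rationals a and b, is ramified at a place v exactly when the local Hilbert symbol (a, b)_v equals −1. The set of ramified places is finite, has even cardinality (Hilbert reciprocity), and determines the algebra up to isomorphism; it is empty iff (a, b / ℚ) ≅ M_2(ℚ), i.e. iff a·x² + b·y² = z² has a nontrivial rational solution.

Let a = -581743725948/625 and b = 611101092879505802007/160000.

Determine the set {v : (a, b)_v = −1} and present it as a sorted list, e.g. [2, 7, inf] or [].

[7, 47]

Mod squares: a ≡ -14838887, b ≡ 47. Check v ∈ {∞, 2, 3, 5, 7, 11, 23, 37, 47, 53}.
v=7: a=7^1·(≡1), b=7^2·(≡5) mod 7; (1|7)=+1, (5|7)=-1; (−1)^{1·2·3}·(+1)^2·(-1)^1 = -1.
v=5: a=5^-4·(≡2), b=5^-4·(≡2) mod 5; (2|5)=-1, (2|5)=-1; (−1)^{-4·-4·2}·(-1)^-4·(-1)^-4 = +1.
v=2: v_2(a)=2, v_2(b)=-8; units ≡ 1, 7 (mod 8); ε·ε+αω+βω = 0·1+2·0+-8·0 ≡ 0  ⇒  (a,b)_2 = +1.
v=23: a=23^1·(≡12), b=23^2·(≡3) mod 23; (12|23)=+1, (3|23)=+1; (−1)^{1·2·11}·(+1)^2·(+1)^1 = +1.
v=11: a=11^2·(≡9), b=11^0·(≡1) mod 11; (9|11)=+1, (1|11)=+1; (−1)^{2·0·5}·(+1)^0·(+1)^2 = +1.
v=3: a=3^4·(≡1), b=3^10·(≡2) mod 3; (1|3)=+1, (2|3)=-1; (−1)^{4·10·1}·(+1)^10·(-1)^4 = +1.
v=47: a=47^1·(≡4), b=47^3·(≡12) mod 47; (4|47)=+1, (12|47)=+1; (−1)^{1·3·23}·(+1)^3·(+1)^1 = -1.
v=∞: -14838887 < 0 and 47 > 0  ⇒  (a,b)_∞ = +1.
v=53: a=53^1·(≡5), b=53^2·(≡15) mod 53; (5|53)=-1, (15|53)=+1; (−1)^{1·2·26}·(-1)^2·(+1)^1 = +1.
v=37: a=37^1·(≡5), b=37^2·(≡25) mod 37; (5|37)=-1, (25|37)=+1; (−1)^{1·2·18}·(-1)^2·(+1)^1 = +1.
Ram(-14838887, 47) = {7, 47}; no ℚ_7-point on the conic.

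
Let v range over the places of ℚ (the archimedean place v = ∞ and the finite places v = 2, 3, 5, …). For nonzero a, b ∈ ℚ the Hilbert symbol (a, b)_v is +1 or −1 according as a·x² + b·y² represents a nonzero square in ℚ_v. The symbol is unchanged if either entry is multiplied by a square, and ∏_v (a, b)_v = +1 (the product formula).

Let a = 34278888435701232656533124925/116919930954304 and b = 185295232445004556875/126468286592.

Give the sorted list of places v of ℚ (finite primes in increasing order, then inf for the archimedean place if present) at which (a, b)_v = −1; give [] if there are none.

(a, b) ≡ (77, 182) mod (ℚ^×)²; places V = {2, 3, 5, 7, 11, 13, 17, 29, 43, 47, ∞}.
(a,b)_29: α=2, u≡10; β=2, v≡18 (mod 29); (10|29)=-1, (18|29)=-1; sign (−1)^0·-1^2·-1^2 = +1.
(a,b)_47: α=6, u≡22; β=4, v≡29 (mod 47); (22|47)=-1, (29|47)=-1; sign (−1)^0·-1^4·-1^6 = +1.
(a,b)_5: α=2, u≡3; β=4, v≡3 (mod 5); (3|5)=-1, (3|5)=-1; sign (−1)^0·-1^4·-1^2 = +1.
(a,b)_11: α=7, u≡6; β=2, v≡6 (mod 11); (6|11)=-1, (6|11)=-1; sign (−1)^0·-1^2·-1^7 = -1.
(a,b)_∞: sgn(77)=+, sgn(182)=+, so +1.
(a,b)_17: α=-2, u≡16; β=-2, v≡14 (mod 17); (16|17)=+1, (14|17)=-1; sign (−1)^0·+1^-2·-1^-2 = +1.
(a,b)_43: α=-6, u≡33; β=-4, v≡23 (mod 43); (33|43)=-1, (23|43)=+1; sign (−1)^0·-1^-4·+1^-6 = +1.
(a,b)_2: α=-6, β=-7; u≡5, v≡3 (mod 8); ε(u)ε(v)=0·1, αω(v)=-6·1, βω(u)=-7·1; sum ≡ 1  ⇒  -1.
(a,b)_7: α=1, u≡2; β=1, v≡3 (mod 7); (2|7)=+1, (3|7)=-1; sign (−1)^1·+1^1·-1^1 = +1.
(a,b)_13: α=2, u≡12; β=1, v≡10 (mod 13); (12|13)=+1, (10|13)=+1; sign (−1)^0·+1^1·+1^2 = +1.
(a,b)_3: α=8, u≡2; β=8, v≡2 (mod 3); (2|3)=-1, (2|3)=-1; sign (−1)^0·-1^8·-1^8 = +1.
Ram(77, 182) = {2, 11}; no ℚ_2-point on the conic.

[2, 11]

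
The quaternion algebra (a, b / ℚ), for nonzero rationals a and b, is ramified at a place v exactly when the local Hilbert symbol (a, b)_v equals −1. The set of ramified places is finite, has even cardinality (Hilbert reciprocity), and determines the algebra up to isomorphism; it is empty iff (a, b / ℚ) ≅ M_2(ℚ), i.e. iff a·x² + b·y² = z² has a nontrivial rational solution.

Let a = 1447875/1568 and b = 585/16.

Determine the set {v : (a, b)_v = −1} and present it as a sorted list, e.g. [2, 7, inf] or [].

(a, b) ≡ (1430, 65) mod (ℚ^×)²; places V = {2, 3, 5, 7, 11, 13, ∞}.
(a,b)_7: α=-2, u≡4; β=0, v≡2 (mod 7); (4|7)=+1, (2|7)=+1; sign (−1)^0·+1^0·+1^-2 = +1.
(a,b)_∞: sgn(1430)=+, sgn(65)=+, so +1.
(a,b)_3: α=4, u≡2; β=2, v≡2 (mod 3); (2|3)=-1, (2|3)=-1; sign (−1)^0·-1^2·-1^4 = +1.
(a,b)_5: α=3, u≡1; β=1, v≡2 (mod 5); (1|5)=+1, (2|5)=-1; sign (−1)^0·+1^1·-1^3 = -1.
(a,b)_13: α=1, u≡7; β=1, v≡2 (mod 13); (7|13)=-1, (2|13)=-1; sign (−1)^0·-1^1·-1^1 = +1.
(a,b)_2: α=-5, β=-4; u≡3, v≡1 (mod 8); ε(u)ε(v)=1·0, αω(v)=-5·0, βω(u)=-4·1; sum ≡ 0  ⇒  +1.
(a,b)_11: α=1, u≡9; β=0, v≡7 (mod 11); (9|11)=+1, (7|11)=-1; sign (−1)^0·+1^0·-1^1 = -1.
|Ram(1430, 65)| = 2, even; anisotropic at {5, 11}.

[5, 11]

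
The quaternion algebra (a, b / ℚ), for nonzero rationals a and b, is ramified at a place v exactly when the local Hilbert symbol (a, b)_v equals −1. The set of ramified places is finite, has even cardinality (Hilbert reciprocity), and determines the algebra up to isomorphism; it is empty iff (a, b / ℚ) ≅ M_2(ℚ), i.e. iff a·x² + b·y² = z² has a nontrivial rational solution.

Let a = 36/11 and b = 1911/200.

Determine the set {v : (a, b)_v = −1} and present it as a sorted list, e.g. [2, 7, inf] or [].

[3, 13]

(a, b) ≡ (11, 78) mod (ℚ^×)²; places V = {2, 3, 5, 7, 11, 13, ∞}.
(a,b)_∞: sgn(11)=+, sgn(78)=+, so +1.
(a,b)_7: α=0, u≡2; β=2, v≡1 (mod 7); (2|7)=+1, (1|7)=+1; sign (−1)^0·+1^2·+1^0 = +1.
(a,b)_13: α=0, u≡8; β=1, v≡6 (mod 13); (8|13)=-1, (6|13)=-1; sign (−1)^0·-1^1·-1^0 = -1.
(a,b)_11: α=-1, u≡3; β=0, v≡4 (mod 11); (3|11)=+1, (4|11)=+1; sign (−1)^0·+1^0·+1^-1 = +1.
(a,b)_3: α=2, u≡2; β=1, v≡2 (mod 3); (2|3)=-1, (2|3)=-1; sign (−1)^0·-1^1·-1^2 = -1.
(a,b)_5: α=0, u≡1; β=-2, v≡2 (mod 5); (1|5)=+1, (2|5)=-1; sign (−1)^0·+1^-2·-1^0 = +1.
(a,b)_2: α=2, β=-3; u≡3, v≡7 (mod 8); ε(u)ε(v)=1·1, αω(v)=2·0, βω(u)=-3·1; sum ≡ 0  ⇒  +1.
Ram(11, 78) = {3, 13}; no ℚ_3-point on the conic.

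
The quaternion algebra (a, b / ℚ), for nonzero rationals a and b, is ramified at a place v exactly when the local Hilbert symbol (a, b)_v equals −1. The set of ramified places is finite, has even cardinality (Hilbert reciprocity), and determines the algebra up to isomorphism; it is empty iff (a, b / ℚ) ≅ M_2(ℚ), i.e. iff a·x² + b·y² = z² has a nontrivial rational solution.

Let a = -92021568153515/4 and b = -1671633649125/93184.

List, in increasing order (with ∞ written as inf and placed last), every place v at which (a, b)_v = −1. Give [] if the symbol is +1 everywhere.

Mod squares: a ≡ -35, b ≡ -15477735. Check v ∈ {∞, 2, 3, 5, 7, 11, 13, 17, 19, 23, 29}.
v=∞: -35 < 0 and -15477735 < 0  ⇒  (a,b)_∞ = -1.
v=3: a=3^0·(≡1), b=3^3·(≡2) mod 3; (1|3)=+1, (2|3)=-1; (−1)^{0·3·1}·(+1)^3·(-1)^0 = +1.
v=19: a=19^0·(≡3), b=19^2·(≡4) mod 19; (3|19)=-1, (4|19)=+1; (−1)^{0·2·9}·(-1)^2·(+1)^0 = +1.
v=29: a=29^2·(≡13), b=29^1·(≡20) mod 29; (13|29)=+1, (20|29)=+1; (−1)^{2·1·14}·(+1)^1·(+1)^2 = +1.
v=13: a=13^2·(≡10), b=13^-1·(≡3) mod 13; (10|13)=+1, (3|13)=+1; (−1)^{2·-1·6}·(+1)^-1·(+1)^2 = +1.
v=11: a=11^2·(≡3), b=11^2·(≡10) mod 11; (3|11)=+1, (10|11)=-1; (−1)^{2·2·5}·(+1)^2·(-1)^2 = +1.
v=2: v_2(a)=-2, v_2(b)=-10; units ≡ 5, 1 (mod 8); ε·ε+αω+βω = 0·0+-2·0+-10·1 ≡ 0  ⇒  (a,b)_2 = +1.
v=5: a=5^1·(≡3), b=5^3·(≡3) mod 5; (3|5)=-1, (3|5)=-1; (−1)^{1·3·2}·(-1)^3·(-1)^1 = +1.
v=7: a=7^1·(≡1), b=7^-1·(≡3) mod 7; (1|7)=+1, (3|7)=-1; (−1)^{1·-1·3}·(+1)^-1·(-1)^1 = +1.
v=17: a=17^2·(≡8), b=17^1·(≡5) mod 17; (8|17)=+1, (5|17)=-1; (−1)^{2·1·8}·(+1)^1·(-1)^2 = +1.
v=23: a=23^2·(≡21), b=23^1·(≡3) mod 23; (21|23)=-1, (3|23)=+1; (−1)^{2·1·11}·(-1)^1·(+1)^2 = -1.
|Ram(-35, -15477735)| = 2, even; anisotropic at {23, ∞}.

[23, inf]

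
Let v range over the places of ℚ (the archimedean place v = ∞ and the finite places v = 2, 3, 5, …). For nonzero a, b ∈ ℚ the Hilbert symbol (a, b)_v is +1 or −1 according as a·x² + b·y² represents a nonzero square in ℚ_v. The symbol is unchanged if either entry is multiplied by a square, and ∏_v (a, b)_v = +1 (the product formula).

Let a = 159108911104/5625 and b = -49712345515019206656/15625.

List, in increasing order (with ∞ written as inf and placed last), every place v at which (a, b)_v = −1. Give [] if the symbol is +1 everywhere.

[17, 29]

Mod squares: a ≡ 46189, b ≡ -29. Check v ∈ {∞, 2, 3, 5, 7, 11, 13, 17, 19, 29}.
v=29: a=29^2·(≡27), b=29^3·(≡4) mod 29; (27|29)=-1, (4|29)=+1; (−1)^{2·3·14}·(-1)^3·(+1)^2 = -1.
v=11: a=11^1·(≡7), b=11^0·(≡9) mod 11; (7|11)=-1, (9|11)=+1; (−1)^{1·0·5}·(-1)^0·(+1)^1 = +1.
v=17: a=17^1·(≡5), b=17^2·(≡14) mod 17; (5|17)=-1, (14|17)=-1; (−1)^{1·2·8}·(-1)^2·(-1)^1 = -1.
v=3: a=3^-2·(≡1), b=3^2·(≡1) mod 3; (1|3)=+1, (1|3)=+1; (−1)^{-2·2·1}·(+1)^2·(+1)^-2 = +1.
v=19: a=19^1·(≡2), b=19^2·(≡6) mod 19; (2|19)=-1, (6|19)=+1; (−1)^{1·2·9}·(-1)^2·(+1)^1 = +1.
v=5: a=5^-4·(≡1), b=5^-6·(≡4) mod 5; (1|5)=+1, (4|5)=+1; (−1)^{-4·-6·2}·(+1)^-6·(+1)^-4 = +1.
v=2: v_2(a)=12, v_2(b)=18; units ≡ 5, 3 (mod 8); ε·ε+αω+βω = 0·1+12·1+18·1 ≡ 0  ⇒  (a,b)_2 = +1.
v=∞: 46189 > 0 and -29 < 0  ⇒  (a,b)_∞ = +1.
v=13: a=13^1·(≡4), b=13^2·(≡4) mod 13; (4|13)=+1, (4|13)=+1; (−1)^{1·2·6}·(+1)^2·(+1)^1 = +1.
v=7: a=7^0·(≡6), b=7^2·(≡5) mod 7; (6|7)=-1, (5|7)=-1; (−1)^{0·2·3}·(-1)^2·(-1)^0 = +1.
(46189, -29 / ℚ) ramifies at {17, 29}: a division algebra.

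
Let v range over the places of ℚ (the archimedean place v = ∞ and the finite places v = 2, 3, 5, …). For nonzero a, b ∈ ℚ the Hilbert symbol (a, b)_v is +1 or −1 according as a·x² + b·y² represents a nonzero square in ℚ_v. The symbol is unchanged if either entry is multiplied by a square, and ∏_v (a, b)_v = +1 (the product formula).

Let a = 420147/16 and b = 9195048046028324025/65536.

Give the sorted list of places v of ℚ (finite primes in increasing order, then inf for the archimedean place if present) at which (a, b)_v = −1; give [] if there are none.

[]

Mod squares: a ≡ 5187, b ≡ 1729. Check v ∈ {∞, 2, 3, 5, 7, 13, 19}.
v=2: v_2(a)=-4, v_2(b)=-16; units ≡ 3, 1 (mod 8); ε·ε+αω+βω = 1·0+-4·0+-16·1 ≡ 0  ⇒  (a,b)_2 = +1.
v=13: a=13^1·(≡9), b=13^3·(≡1) mod 13; (9|13)=+1, (1|13)=+1; (−1)^{1·3·6}·(+1)^3·(+1)^1 = +1.
v=19: a=19^1·(≡1), b=19^3·(≡18) mod 19; (1|19)=+1, (18|19)=-1; (−1)^{1·3·9}·(+1)^3·(-1)^1 = +1.
v=7: a=7^1·(≡5), b=7^1·(≡4) mod 7; (5|7)=-1, (4|7)=+1; (−1)^{1·1·3}·(-1)^1·(+1)^1 = +1.
v=5: a=5^0·(≡2), b=5^2·(≡1) mod 5; (2|5)=-1, (1|5)=+1; (−1)^{0·2·2}·(-1)^2·(+1)^0 = +1.
v=∞: 5187 > 0 and 1729 > 0  ⇒  (a,b)_∞ = +1.
v=3: a=3^5·(≡1), b=3^20·(≡1) mod 3; (1|3)=+1, (1|3)=+1; (−1)^{5·20·1}·(+1)^20·(+1)^5 = +1.
Ram(a, b) = ∅: the form 5187·x² + 1729·y² − z² is isotropic over every ℚ_v, so by Hasse–Minkowski it is isotropic over ℚ.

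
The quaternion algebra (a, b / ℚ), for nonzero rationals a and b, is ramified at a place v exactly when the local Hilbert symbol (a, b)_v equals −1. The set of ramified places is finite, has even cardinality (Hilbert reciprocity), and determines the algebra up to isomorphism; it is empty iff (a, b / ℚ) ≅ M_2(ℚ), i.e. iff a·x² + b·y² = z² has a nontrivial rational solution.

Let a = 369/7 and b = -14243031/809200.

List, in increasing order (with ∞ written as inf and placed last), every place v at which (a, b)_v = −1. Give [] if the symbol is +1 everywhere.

(a, b) ≡ (287, -91553) mod (ℚ^×)²; places V = {2, 3, 5, 7, 11, 17, 29, 41, ∞}.
(a,b)_5: α=0, u≡2; β=-2, v≡3 (mod 5); (2|5)=-1, (3|5)=-1; sign (−1)^0·-1^-2·-1^0 = +1.
(a,b)_∞: sgn(287)=+, sgn(-91553)=−, so +1.
(a,b)_3: α=2, u≡2; β=2, v≡1 (mod 3); (2|3)=-1, (1|3)=+1; sign (−1)^0·-1^2·+1^2 = +1.
(a,b)_17: α=0, u≡9; β=-2, v≡8 (mod 17); (9|17)=+1, (8|17)=+1; sign (−1)^0·+1^-2·+1^0 = +1.
(a,b)_41: α=1, u≡13; β=1, v≡24 (mod 41); (13|41)=-1, (24|41)=-1; sign (−1)^0·-1^1·-1^1 = +1.
(a,b)_7: α=-1, u≡5; β=-1, v≡1 (mod 7); (5|7)=-1, (1|7)=+1; sign (−1)^1·-1^-1·+1^-1 = +1.
(a,b)_2: α=0, β=-4; u≡7, v≡7 (mod 8); ε(u)ε(v)=1·1, αω(v)=0·0, βω(u)=-4·0; sum ≡ 1  ⇒  -1.
(a,b)_29: α=0, u≡3; β=1, v≡16 (mod 29); (3|29)=-1, (16|29)=+1; sign (−1)^0·-1^1·+1^0 = -1.
(a,b)_11: α=0, u≡4; β=3, v≡5 (mod 11); (4|11)=+1, (5|11)=+1; sign (−1)^0·+1^3·+1^0 = +1.
Ram(287, -91553) = {2, 29}; no ℚ_2-point on the conic.

[2, 29]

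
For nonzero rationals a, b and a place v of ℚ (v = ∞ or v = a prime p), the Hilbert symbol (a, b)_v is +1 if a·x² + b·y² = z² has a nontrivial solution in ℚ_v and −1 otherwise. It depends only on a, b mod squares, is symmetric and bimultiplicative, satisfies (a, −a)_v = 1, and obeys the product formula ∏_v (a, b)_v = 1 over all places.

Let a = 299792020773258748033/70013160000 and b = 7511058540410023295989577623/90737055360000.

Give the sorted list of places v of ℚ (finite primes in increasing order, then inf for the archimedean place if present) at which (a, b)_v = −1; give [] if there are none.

(a, b) ≡ (335257, 10392967) mod (ℚ^×)²; places V = {2, 3, 5, 7, 13, 17, 29, 31, 37, 41, ∞}.
(a,b)_29: α=4, u≡15; β=6, v≡6 (mod 29); (15|29)=-1, (6|29)=+1; sign (−1)^0·-1^6·+1^4 = +1.
(a,b)_17: α=1, u≡1; β=1, v≡14 (mod 17); (1|17)=+1, (14|17)=-1; sign (−1)^0·+1^1·-1^1 = -1.
(a,b)_41: α=1, u≡32; β=1, v≡16 (mod 41); (32|41)=+1, (16|41)=+1; sign (−1)^0·+1^1·+1^1 = +1.
(a,b)_5: α=-4, u≡3; β=-4, v≡3 (mod 5); (3|5)=-1, (3|5)=-1; sign (−1)^0·-1^-4·-1^-4 = +1.
(a,b)_3: α=-6, u≡1; β=-10, v≡1 (mod 3); (1|3)=+1, (1|3)=+1; sign (−1)^0·+1^-10·+1^-6 = +1.
(a,b)_37: α=3, u≡25; β=3, v≡17 (mod 37); (25|37)=+1, (17|37)=-1; sign (−1)^0·+1^3·-1^3 = -1.
(a,b)_31: α=4, u≡13; β=7, v≡12 (mod 31); (13|31)=-1, (12|31)=-1; sign (−1)^0·-1^7·-1^4 = -1.
(a,b)_7: α=-4, u≡6; β=-4, v≡1 (mod 7); (6|7)=-1, (1|7)=+1; sign (−1)^0·-1^-4·+1^-4 = +1.
(a,b)_∞: sgn(335257)=+, sgn(10392967)=+, so +1.
(a,b)_13: α=1, u≡4; β=1, v≡6 (mod 13); (4|13)=+1, (6|13)=-1; sign (−1)^0·+1^1·-1^1 = -1.
(a,b)_2: α=-6, β=-10; u≡1, v≡7 (mod 8); ε(u)ε(v)=0·1, αω(v)=-6·0, βω(u)=-10·0; sum ≡ 0  ⇒  +1.
Ram(335257, 10392967) = {13, 17, 31, 37}; no ℚ_13-point on the conic.

[13, 17, 31, 37]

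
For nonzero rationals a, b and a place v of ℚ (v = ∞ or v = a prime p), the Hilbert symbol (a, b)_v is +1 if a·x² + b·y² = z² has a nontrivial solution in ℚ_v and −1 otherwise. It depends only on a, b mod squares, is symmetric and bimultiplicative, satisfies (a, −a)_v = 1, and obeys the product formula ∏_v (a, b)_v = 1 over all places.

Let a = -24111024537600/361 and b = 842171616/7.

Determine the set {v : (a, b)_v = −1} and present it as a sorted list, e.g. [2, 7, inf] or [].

Mod squares: a ≡ -6006, b ≡ 2002. Check v ∈ {∞, 2, 3, 5, 7, 11, 13, 19}.
v=2: v_2(a)=15, v_2(b)=5; units ≡ 5, 1 (mod 8); ε·ε+αω+βω = 0·0+15·0+5·1 ≡ 1  ⇒  (a,b)_2 = -1.
v=5: a=5^2·(≡1), b=5^0·(≡3) mod 5; (1|5)=+1, (3|5)=-1; (−1)^{2·0·2}·(+1)^0·(-1)^2 = +1.
v=11: a=11^3·(≡1), b=11^3·(≡7) mod 11; (1|11)=+1, (7|11)=-1; (−1)^{3·3·5}·(+1)^3·(-1)^3 = +1.
v=∞: -6006 < 0 and 2002 > 0  ⇒  (a,b)_∞ = +1.
v=7: a=7^1·(≡5), b=7^-1·(≡6) mod 7; (5|7)=-1, (6|7)=-1; (−1)^{1·-1·3}·(-1)^-1·(-1)^1 = -1.
v=3: a=3^5·(≡2), b=3^2·(≡1) mod 3; (2|3)=-1, (1|3)=+1; (−1)^{5·2·1}·(-1)^2·(+1)^5 = +1.
v=19: a=19^-2·(≡7), b=19^0·(≡16) mod 19; (7|19)=+1, (16|19)=+1; (−1)^{-2·0·9}·(+1)^0·(+1)^-2 = +1.
v=13: a=13^1·(≡5), b=13^3·(≡7) mod 13; (5|13)=-1, (7|13)=-1; (−1)^{1·3·6}·(-1)^3·(-1)^1 = +1.
(-6006, 2002 / ℚ) ramifies at {2, 7}: a division algebra.

[2, 7]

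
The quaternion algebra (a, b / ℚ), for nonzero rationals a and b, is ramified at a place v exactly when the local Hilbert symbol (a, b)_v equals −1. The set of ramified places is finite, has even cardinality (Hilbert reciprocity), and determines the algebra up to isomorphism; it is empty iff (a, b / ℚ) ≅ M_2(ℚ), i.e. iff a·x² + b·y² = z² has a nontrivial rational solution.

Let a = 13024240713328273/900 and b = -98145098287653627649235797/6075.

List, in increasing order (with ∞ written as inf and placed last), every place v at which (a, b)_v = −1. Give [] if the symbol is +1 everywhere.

(a, b) ≡ (697, -191919) mod (ℚ^×)²; places V = {2, 3, 5, 7, 11, 13, 17, 19, 37, 41, 43, ∞}.
(a,b)_13: α=2, u≡6; β=5, v≡8 (mod 13); (6|13)=-1, (8|13)=-1; sign (−1)^0·-1^5·-1^2 = -1.
(a,b)_11: α=2, u≡3; β=2, v≡3 (mod 11); (3|11)=+1, (3|11)=+1; sign (−1)^0·+1^2·+1^2 = +1.
(a,b)_∞: sgn(697)=+, sgn(-191919)=−, so +1.
(a,b)_5: α=-2, u≡3; β=-2, v≡1 (mod 5); (3|5)=-1, (1|5)=+1; sign (−1)^0·-1^-2·+1^-2 = +1.
(a,b)_19: α=2, u≡15; β=3, v≡1 (mod 19); (15|19)=-1, (1|19)=+1; sign (−1)^0·-1^3·+1^2 = -1.
(a,b)_17: α=1, u≡7; β=2, v≡12 (mod 17); (7|17)=-1, (12|17)=-1; sign (−1)^0·-1^2·-1^1 = -1.
(a,b)_2: α=-2, β=0; u≡1, v≡1 (mod 8); ε(u)ε(v)=0·0, αω(v)=-2·0, βω(u)=0·0; sum ≡ 0  ⇒  +1.
(a,b)_7: α=0, u≡4; β=1, v≡4 (mod 7); (4|7)=+1, (4|7)=+1; sign (−1)^0·+1^1·+1^0 = +1.
(a,b)_37: α=2, u≡17; β=3, v≡21 (mod 37); (17|37)=-1, (21|37)=+1; sign (−1)^0·-1^3·+1^2 = -1.
(a,b)_43: α=2, u≡11; β=2, v≡32 (mod 43); (11|43)=+1, (32|43)=-1; sign (−1)^0·+1^2·-1^2 = +1.
(a,b)_41: α=1, u≡22; β=2, v≡5 (mod 41); (22|41)=-1, (5|41)=+1; sign (−1)^0·-1^2·+1^1 = +1.
(a,b)_3: α=-2, u≡1; β=-5, v≡2 (mod 3); (1|3)=+1, (2|3)=-1; sign (−1)^0·+1^-5·-1^-2 = +1.
(697, -191919 / ℚ) ramifies at {13, 17, 19, 37}: a division algebra.

[13, 17, 19, 37]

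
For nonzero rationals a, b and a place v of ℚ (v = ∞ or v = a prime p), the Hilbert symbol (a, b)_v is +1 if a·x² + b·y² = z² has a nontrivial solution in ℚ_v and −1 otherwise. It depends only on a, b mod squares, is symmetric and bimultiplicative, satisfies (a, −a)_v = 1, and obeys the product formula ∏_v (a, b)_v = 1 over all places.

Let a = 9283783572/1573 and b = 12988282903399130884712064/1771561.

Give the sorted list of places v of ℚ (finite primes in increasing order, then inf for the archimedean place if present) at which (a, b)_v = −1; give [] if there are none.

[13, 29]

Mod squares: a ≡ 1031849, b ≡ 4186. Check v ∈ {∞, 2, 3, 7, 11, 13, 17, 19, 23, 29}.
v=13: a=13^-1·(≡6), b=13^1·(≡3) mod 13; (6|13)=-1, (3|13)=+1; (−1)^{-1·1·6}·(-1)^1·(+1)^-1 = -1.
v=11: a=11^-2·(≡4), b=11^-6·(≡8) mod 11; (4|11)=+1, (8|11)=-1; (−1)^{-2·-6·5}·(+1)^-6·(-1)^-2 = +1.
v=17: a=17^1·(≡3), b=17^2·(≡15) mod 17; (3|17)=-1, (15|17)=+1; (−1)^{1·2·8}·(-1)^2·(+1)^1 = +1.
v=2: v_2(a)=2, v_2(b)=7; units ≡ 1, 5 (mod 8); ε·ε+αω+βω = 0·0+2·1+7·0 ≡ 0  ⇒  (a,b)_2 = +1.
v=23: a=23^1·(≡1), b=23^3·(≡19) mod 23; (1|23)=+1, (19|23)=-1; (−1)^{1·3·11}·(+1)^3·(-1)^1 = +1.
v=3: a=3^4·(≡2), b=3^10·(≡1) mod 3; (2|3)=-1, (1|3)=+1; (−1)^{4·10·1}·(-1)^10·(+1)^4 = +1.
v=29: a=29^1·(≡11), b=29^2·(≡27) mod 29; (11|29)=-1, (27|29)=-1; (−1)^{1·2·14}·(-1)^2·(-1)^1 = -1.
v=7: a=7^1·(≡4), b=7^3·(≡3) mod 7; (4|7)=+1, (3|7)=-1; (−1)^{1·3·3}·(+1)^3·(-1)^1 = +1.
v=∞: 1031849 > 0 and 4186 > 0  ⇒  (a,b)_∞ = +1.
v=19: a=19^2·(≡7), b=19^4·(≡16) mod 19; (7|19)=+1, (16|19)=+1; (−1)^{2·4·9}·(+1)^4·(+1)^2 = +1.
|Ram(1031849, 4186)| = 2, even; anisotropic at {13, 29}.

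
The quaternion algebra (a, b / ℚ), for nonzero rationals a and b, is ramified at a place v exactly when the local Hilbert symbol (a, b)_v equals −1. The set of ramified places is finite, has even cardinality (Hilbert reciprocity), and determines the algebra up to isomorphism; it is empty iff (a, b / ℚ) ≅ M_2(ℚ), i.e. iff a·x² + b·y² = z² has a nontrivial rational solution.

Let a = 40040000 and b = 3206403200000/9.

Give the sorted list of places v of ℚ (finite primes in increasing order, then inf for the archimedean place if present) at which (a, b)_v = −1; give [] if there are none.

(a, b) ≡ (1001, 5) mod (ℚ^×)²; places V = {2, 3, 5, 7, 11, 13, ∞}.
(a,b)_2: α=6, β=10; u≡1, v≡5 (mod 8); ε(u)ε(v)=0·0, αω(v)=6·1, βω(u)=10·0; sum ≡ 0  ⇒  +1.
(a,b)_3: α=0, u≡2; β=-2, v≡2 (mod 3); (2|3)=-1, (2|3)=-1; sign (−1)^0·-1^-2·-1^0 = +1.
(a,b)_11: α=1, u≡1; β=2, v≡1 (mod 11); (1|11)=+1, (1|11)=+1; sign (−1)^0·+1^2·+1^1 = +1.
(a,b)_5: α=4, u≡4; β=5, v≡1 (mod 5); (4|5)=+1, (1|5)=+1; sign (−1)^0·+1^5·+1^4 = +1.
(a,b)_∞: sgn(1001)=+, sgn(5)=+, so +1.
(a,b)_7: α=1, u≡6; β=2, v≡6 (mod 7); (6|7)=-1, (6|7)=-1; sign (−1)^0·-1^2·-1^1 = -1.
(a,b)_13: α=1, u≡1; β=2, v≡7 (mod 13); (1|13)=+1, (7|13)=-1; sign (−1)^0·+1^2·-1^1 = -1.
(1001, 5 / ℚ) ramifies at {7, 13}: a division algebra.

[7, 13]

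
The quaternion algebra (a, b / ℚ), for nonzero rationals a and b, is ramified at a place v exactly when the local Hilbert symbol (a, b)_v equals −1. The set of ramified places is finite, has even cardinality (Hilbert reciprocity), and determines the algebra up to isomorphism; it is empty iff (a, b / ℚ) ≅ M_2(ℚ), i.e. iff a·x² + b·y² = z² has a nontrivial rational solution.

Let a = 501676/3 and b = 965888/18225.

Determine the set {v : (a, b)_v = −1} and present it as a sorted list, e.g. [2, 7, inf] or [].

Mod squares: a ≡ 376257, b ≡ 77. Check v ∈ {∞, 2, 3, 5, 7, 11, 19, 23, 41}.
v=19: a=19^1·(≡17), b=19^0·(≡1) mod 19; (17|19)=+1, (1|19)=+1; (−1)^{1·0·9}·(+1)^0·(+1)^1 = +1.
v=23: a=23^1·(≡18), b=23^0·(≡8) mod 23; (18|23)=+1, (8|23)=+1; (−1)^{1·0·11}·(+1)^0·(+1)^1 = +1.
v=3: a=3^-1·(≡1), b=3^-6·(≡2) mod 3; (1|3)=+1, (2|3)=-1; (−1)^{-1·-6·1}·(+1)^-6·(-1)^-1 = -1.
v=41: a=41^1·(≡6), b=41^0·(≡20) mod 41; (6|41)=-1, (20|41)=+1; (−1)^{1·0·20}·(-1)^0·(+1)^1 = +1.
v=∞: 376257 > 0 and 77 > 0  ⇒  (a,b)_∞ = +1.
v=2: v_2(a)=2, v_2(b)=8; units ≡ 1, 5 (mod 8); ε·ε+αω+βω = 0·0+2·1+8·0 ≡ 0  ⇒  (a,b)_2 = +1.
v=7: a=7^1·(≡3), b=7^3·(≡4) mod 7; (3|7)=-1, (4|7)=+1; (−1)^{1·3·3}·(-1)^3·(+1)^1 = +1.
v=11: a=11^0·(≡7), b=11^1·(≡8) mod 11; (7|11)=-1, (8|11)=-1; (−1)^{0·1·5}·(-1)^1·(-1)^0 = -1.
v=5: a=5^0·(≡2), b=5^-2·(≡2) mod 5; (2|5)=-1, (2|5)=-1; (−1)^{0·-2·2}·(-1)^-2·(-1)^0 = +1.
(376257, 77 / ℚ) ramifies at {3, 11}: a division algebra.

[3, 11]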